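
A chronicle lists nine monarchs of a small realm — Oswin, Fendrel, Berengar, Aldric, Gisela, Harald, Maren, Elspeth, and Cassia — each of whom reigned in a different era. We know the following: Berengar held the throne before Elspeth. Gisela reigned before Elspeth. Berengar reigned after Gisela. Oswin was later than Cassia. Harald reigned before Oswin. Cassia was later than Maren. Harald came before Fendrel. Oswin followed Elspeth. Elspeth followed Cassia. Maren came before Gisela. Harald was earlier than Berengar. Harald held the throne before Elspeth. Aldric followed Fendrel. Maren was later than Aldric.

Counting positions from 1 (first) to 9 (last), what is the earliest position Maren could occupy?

4

Aldric, Fendrel, and Harald must all come before Maren — 3 forced predecessors.
Nothing else is forced ahead of Maren, so their earliest slot is position 3 + 1 = 4.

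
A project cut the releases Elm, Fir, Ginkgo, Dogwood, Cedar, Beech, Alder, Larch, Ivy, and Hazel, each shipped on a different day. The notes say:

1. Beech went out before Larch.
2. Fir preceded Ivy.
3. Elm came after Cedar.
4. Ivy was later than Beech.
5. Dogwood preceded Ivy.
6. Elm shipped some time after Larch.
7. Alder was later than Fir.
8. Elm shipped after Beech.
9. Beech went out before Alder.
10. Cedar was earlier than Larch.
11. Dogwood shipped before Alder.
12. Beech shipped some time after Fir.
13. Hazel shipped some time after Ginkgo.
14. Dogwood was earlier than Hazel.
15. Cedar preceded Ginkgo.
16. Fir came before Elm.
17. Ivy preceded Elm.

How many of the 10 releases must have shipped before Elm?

Directly stated before Elm: Beech, Cedar, Fir, Ivy, and Larch.
Dogwood reaches Elm via Dogwood → Ivy → Elm.
That's Beech, Cedar, Dogwood, Fir, Ivy, and Larch — 6 in all.

6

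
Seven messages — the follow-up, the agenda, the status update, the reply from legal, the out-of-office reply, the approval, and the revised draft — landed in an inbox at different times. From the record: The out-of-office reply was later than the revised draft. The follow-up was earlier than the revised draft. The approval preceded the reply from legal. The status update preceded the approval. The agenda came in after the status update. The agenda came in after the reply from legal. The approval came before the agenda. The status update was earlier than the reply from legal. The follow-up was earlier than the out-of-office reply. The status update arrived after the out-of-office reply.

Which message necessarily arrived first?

the follow-up

The follow-up has a chain of constraints placing it before every other message, so the follow-up must be first.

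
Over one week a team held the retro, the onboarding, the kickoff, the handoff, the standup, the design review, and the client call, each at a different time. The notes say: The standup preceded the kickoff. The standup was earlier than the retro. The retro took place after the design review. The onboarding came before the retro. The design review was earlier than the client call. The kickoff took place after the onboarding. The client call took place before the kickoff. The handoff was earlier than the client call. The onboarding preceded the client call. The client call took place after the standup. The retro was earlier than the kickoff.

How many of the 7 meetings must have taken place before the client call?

4

Directly stated before the client call: the design review, the handoff, the onboarding, and the standup.
That's the design review, the handoff, the onboarding, and the standup — 4 in all.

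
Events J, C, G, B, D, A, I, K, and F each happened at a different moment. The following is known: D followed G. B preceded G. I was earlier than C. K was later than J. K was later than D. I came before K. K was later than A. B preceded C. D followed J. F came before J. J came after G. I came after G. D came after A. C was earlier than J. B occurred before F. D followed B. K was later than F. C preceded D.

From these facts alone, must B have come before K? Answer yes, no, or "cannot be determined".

yes

Chain the constraints: B → D → K. Each link is directly stated, so B comes before K.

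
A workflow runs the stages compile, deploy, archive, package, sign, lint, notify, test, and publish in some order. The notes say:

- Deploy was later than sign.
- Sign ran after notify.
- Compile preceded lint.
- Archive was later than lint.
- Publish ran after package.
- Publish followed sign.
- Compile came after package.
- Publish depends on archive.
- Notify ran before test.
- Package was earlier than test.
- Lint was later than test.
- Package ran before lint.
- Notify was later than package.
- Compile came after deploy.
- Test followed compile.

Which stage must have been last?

publish

Every other stage has a chain of constraints placing it before publish, so publish is last.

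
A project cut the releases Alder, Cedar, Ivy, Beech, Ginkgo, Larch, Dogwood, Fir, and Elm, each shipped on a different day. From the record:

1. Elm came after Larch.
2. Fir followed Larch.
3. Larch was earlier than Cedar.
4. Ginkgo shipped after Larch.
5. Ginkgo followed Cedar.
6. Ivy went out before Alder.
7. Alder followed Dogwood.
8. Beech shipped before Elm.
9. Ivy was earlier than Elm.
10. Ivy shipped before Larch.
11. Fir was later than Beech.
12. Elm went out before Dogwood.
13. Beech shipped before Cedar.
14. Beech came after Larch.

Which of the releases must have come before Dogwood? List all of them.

Beech, Elm, Ivy, Larch

Directly stated before Dogwood: Elm.
Beech reaches Dogwood via Beech → Elm → Dogwood.
Ivy reaches Dogwood via Ivy → Elm → Dogwood.
Larch reaches Dogwood via Larch → Elm → Dogwood.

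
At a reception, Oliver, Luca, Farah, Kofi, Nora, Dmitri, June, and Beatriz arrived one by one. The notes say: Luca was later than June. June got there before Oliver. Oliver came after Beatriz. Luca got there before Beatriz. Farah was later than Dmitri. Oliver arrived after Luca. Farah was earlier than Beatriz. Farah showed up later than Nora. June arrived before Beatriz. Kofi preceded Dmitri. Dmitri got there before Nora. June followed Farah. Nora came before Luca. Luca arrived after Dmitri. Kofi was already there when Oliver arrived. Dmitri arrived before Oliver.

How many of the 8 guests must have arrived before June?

4

Directly stated before June: Farah.
Dmitri reaches June via Dmitri → Farah → June.
Kofi reaches June via Kofi → Dmitri → Farah → June.
Nora reaches June via Nora → Farah → June.
No chain forces Oliver (or any of the others) ahead of June.
That's Dmitri, Farah, Kofi, and Nora — 4 in all.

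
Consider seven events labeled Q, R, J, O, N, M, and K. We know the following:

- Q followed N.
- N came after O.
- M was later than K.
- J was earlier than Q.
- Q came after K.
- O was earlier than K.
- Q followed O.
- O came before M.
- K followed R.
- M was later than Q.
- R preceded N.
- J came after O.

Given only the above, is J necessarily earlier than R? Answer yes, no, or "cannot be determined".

cannot be determined

No chain of stated constraints runs from J to R, and none runs from R to J either.
So the relative order of J and R is not fixed by the given facts.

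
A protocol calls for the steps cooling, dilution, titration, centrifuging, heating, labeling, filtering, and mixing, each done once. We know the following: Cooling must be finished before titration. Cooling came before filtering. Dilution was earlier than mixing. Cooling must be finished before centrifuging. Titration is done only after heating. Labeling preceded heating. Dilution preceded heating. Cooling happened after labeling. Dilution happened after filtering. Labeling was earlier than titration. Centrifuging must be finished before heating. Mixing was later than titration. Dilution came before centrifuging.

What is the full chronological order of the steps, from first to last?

The constraints fix every adjacent pair, so only one ordering works:
labeling → cooling → filtering → dilution → centrifuging → heating → titration → mixing.

labeling, cooling, filtering, dilution, centrifuging, heating, titration, mixing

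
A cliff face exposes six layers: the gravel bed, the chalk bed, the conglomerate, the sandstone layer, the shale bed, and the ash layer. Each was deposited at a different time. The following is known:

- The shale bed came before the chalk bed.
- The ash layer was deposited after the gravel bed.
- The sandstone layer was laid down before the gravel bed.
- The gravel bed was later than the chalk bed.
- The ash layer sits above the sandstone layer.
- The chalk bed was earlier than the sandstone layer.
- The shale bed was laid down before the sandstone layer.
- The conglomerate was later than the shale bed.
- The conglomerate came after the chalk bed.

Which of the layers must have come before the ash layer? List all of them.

the chalk bed, the gravel bed, the sandstone layer, the shale bed

Directly stated before the ash layer: the gravel bed and the sandstone layer.
The chalk bed reaches the ash layer via the chalk bed → the sandstone layer → the ash layer.
The shale bed reaches the ash layer via the shale bed → the sandstone layer → the ash layer.
No chain forces the conglomerate ahead of the ash layer.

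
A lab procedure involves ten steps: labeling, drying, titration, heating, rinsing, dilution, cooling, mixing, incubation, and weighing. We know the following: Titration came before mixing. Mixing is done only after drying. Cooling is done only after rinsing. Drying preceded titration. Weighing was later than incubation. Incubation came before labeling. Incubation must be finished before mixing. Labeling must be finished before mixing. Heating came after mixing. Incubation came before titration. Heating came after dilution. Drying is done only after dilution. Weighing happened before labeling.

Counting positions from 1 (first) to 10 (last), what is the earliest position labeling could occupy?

Incubation and weighing must both come before labeling — 2 forced predecessors.
Nothing else is forced ahead of labeling, so its earliest slot is position 2 + 1 = 3.

3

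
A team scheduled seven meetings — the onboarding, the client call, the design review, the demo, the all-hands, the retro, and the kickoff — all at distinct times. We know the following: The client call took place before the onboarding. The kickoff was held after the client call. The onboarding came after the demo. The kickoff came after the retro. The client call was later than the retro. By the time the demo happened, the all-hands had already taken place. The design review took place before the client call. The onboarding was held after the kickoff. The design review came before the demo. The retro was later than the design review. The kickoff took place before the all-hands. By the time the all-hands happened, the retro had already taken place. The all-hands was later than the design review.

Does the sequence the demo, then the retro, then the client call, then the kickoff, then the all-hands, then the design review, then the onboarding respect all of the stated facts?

no

The constraints require the all-hands before the demo, but in the proposed sequence the demo appears ahead of the all-hands. That one violation is enough.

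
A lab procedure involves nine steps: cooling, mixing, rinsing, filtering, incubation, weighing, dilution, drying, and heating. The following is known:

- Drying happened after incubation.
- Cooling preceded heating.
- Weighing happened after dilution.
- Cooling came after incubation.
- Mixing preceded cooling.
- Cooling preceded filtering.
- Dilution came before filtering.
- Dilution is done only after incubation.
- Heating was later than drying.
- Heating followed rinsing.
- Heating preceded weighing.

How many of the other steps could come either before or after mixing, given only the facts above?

Forced after mixing: cooling, filtering, heating, and weighing.
That leaves dilution, drying, incubation, and rinsing with no forced order relative to mixing — 4.

4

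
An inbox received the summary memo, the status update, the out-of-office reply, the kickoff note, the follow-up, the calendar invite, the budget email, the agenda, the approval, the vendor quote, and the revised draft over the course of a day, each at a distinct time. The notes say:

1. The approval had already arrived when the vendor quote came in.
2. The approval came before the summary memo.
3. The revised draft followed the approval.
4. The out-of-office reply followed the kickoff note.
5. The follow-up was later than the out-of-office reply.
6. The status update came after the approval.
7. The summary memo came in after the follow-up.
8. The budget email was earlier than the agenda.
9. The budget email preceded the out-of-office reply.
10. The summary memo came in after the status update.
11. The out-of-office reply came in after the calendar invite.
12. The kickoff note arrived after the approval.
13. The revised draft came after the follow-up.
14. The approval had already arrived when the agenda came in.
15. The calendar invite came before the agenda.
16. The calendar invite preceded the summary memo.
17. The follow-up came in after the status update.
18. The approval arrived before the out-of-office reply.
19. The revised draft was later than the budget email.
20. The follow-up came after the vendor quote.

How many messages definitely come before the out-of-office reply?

4

Directly stated before the out-of-office reply: the approval, the budget email, the calendar invite, and the kickoff note.
No chain forces the agenda (or any of the others) ahead of the out-of-office reply.
That's the approval, the budget email, the calendar invite, and the kickoff note — 4 in all.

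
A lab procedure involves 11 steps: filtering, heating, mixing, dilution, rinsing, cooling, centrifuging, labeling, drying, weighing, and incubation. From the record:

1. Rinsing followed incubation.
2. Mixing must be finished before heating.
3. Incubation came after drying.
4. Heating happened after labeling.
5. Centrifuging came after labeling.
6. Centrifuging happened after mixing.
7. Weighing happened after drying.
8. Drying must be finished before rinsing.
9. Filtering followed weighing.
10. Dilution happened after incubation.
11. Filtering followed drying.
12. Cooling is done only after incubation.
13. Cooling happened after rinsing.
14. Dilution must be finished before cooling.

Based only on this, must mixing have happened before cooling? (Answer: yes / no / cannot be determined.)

No chain of stated constraints runs from mixing to cooling, and none runs from cooling to mixing either.
So the relative order of mixing and cooling is not fixed by the given facts.

cannot be determined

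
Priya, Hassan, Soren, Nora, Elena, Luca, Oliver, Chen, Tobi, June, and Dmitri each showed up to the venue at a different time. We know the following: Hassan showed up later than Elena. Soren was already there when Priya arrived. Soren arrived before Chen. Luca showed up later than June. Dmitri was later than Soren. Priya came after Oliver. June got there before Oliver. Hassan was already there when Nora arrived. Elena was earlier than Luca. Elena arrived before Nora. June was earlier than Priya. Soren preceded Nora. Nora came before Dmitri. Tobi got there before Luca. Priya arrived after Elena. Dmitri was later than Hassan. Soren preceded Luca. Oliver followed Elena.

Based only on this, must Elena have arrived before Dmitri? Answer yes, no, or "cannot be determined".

yes

Chain the constraints: Elena → Nora → Dmitri. Each link is directly stated, so Elena comes before Dmitri.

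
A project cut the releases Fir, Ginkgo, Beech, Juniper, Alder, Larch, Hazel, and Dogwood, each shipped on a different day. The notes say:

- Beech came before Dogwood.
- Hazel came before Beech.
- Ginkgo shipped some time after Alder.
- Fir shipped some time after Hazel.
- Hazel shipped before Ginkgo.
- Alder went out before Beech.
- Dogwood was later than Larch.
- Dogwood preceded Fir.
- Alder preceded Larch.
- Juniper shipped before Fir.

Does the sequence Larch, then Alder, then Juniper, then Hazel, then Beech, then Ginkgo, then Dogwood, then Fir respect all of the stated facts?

no

The constraints require Alder before Larch, but in the proposed sequence Larch appears ahead of Alder. That one violation is enough.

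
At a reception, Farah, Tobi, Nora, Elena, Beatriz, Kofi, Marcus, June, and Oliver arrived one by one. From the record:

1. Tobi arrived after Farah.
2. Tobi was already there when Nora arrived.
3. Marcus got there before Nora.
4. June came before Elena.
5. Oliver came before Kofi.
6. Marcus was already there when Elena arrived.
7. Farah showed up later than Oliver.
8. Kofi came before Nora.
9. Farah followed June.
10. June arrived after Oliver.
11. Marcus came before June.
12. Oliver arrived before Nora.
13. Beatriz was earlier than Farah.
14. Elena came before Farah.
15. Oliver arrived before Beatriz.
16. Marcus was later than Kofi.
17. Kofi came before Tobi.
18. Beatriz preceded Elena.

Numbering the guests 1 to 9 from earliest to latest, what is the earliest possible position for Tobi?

8

Beatriz, Elena, Farah, June, Kofi, Marcus, and Oliver must all come before Tobi — 7 forced predecessors.
Nothing else is forced ahead of Tobi, so their earliest slot is position 7 + 1 = 8.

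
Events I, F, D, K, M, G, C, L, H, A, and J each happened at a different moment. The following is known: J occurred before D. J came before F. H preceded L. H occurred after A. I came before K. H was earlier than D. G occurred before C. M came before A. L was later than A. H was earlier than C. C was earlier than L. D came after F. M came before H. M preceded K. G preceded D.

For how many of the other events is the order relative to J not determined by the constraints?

8

Forced after J: D and F.
That leaves A, C, G, H, I, K, L, and M with no forced order relative to J — 8.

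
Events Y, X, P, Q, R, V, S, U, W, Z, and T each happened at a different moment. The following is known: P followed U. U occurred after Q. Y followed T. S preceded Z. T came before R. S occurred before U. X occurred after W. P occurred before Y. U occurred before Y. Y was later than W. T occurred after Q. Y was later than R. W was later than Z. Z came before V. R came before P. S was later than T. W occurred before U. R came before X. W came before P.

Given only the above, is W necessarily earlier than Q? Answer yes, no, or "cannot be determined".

no

Tracing the constraints gives Q → T → S → Z → W, so Q must come before W.
That means W cannot be before Q.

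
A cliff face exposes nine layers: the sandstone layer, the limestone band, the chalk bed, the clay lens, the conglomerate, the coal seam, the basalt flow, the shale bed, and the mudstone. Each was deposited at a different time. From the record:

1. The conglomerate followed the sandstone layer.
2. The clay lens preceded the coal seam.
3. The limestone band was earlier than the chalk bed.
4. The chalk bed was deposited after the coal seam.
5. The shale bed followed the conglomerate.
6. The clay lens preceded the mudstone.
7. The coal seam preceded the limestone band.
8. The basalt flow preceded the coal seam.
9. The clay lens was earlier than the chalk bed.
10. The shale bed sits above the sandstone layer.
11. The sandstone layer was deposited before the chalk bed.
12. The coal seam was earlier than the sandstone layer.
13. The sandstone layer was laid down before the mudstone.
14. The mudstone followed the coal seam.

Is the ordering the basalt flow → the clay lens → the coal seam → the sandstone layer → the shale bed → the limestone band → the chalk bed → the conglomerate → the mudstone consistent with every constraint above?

The constraints require the conglomerate before the shale bed, but in the proposed sequence the shale bed appears ahead of the conglomerate. That one violation is enough.

no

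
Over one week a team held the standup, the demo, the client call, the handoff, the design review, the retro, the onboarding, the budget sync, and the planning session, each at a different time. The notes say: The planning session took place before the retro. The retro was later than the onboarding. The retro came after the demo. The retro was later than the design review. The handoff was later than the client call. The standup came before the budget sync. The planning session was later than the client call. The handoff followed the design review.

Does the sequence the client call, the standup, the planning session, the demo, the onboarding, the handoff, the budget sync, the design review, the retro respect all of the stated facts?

The constraints require the design review before the handoff, but in the proposed sequence the handoff appears ahead of the design review. That one violation is enough.

no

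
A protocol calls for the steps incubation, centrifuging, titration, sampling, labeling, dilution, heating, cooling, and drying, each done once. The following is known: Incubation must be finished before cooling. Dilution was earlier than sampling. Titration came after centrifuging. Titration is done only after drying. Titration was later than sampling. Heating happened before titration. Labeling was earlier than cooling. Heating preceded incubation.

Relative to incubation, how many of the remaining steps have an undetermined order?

Forced before incubation: heating; forced after incubation: cooling.
That leaves centrifuging, dilution, drying, labeling, sampling, and titration with no forced order relative to incubation — 6.

6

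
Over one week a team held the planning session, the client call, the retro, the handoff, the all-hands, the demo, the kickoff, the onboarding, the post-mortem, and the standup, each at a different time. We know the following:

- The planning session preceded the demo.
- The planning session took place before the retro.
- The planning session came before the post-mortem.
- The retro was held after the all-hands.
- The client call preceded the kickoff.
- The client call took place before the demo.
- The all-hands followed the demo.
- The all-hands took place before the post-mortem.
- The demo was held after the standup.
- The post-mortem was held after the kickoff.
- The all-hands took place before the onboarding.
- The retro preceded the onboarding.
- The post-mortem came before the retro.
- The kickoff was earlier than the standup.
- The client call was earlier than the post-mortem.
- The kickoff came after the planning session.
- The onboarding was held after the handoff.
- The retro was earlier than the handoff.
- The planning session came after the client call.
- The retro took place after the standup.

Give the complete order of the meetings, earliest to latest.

The constraints fix every adjacent pair, so only one ordering works:
the client call → the planning session → the kickoff → the standup → the demo → the all-hands → the post-mortem → the retro → the handoff → the onboarding.

the client call, the planning session, the kickoff, the standup, the demo, the all-hands, the post-mortem, the retro, the handoff, the onboarding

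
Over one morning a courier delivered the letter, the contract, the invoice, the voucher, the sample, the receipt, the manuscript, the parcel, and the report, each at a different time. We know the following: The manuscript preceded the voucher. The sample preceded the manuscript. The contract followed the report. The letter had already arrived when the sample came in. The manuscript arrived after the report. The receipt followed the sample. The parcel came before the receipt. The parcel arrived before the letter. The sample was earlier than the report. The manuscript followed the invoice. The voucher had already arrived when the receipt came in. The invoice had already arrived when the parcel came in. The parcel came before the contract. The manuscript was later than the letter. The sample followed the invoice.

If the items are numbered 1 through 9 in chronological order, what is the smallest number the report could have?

The invoice, the letter, the parcel, and the sample must all come before the report — 4 forced predecessors.
Nothing else is forced ahead of the report, so its earliest slot is position 4 + 1 = 5.

5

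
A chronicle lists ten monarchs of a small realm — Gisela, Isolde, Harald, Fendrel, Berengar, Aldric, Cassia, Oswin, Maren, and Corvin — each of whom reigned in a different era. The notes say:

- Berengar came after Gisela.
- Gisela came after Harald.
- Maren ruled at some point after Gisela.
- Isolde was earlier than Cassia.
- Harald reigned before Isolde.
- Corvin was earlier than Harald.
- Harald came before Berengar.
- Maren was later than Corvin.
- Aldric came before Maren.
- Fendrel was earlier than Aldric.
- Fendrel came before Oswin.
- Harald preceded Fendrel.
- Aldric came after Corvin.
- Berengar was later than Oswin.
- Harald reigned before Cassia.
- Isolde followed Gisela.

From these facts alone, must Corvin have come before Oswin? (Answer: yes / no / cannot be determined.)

yes

Chain the constraints: Corvin → Harald → Fendrel → Oswin. Each link is directly stated, so Corvin comes before Oswin.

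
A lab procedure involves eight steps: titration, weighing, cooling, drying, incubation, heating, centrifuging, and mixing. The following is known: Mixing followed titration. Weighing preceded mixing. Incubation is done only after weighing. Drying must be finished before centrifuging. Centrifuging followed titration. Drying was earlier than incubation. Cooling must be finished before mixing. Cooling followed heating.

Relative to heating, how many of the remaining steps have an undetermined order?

Forced after heating: cooling and mixing.
That leaves centrifuging, drying, incubation, titration, and weighing with no forced order relative to heating — 5.

5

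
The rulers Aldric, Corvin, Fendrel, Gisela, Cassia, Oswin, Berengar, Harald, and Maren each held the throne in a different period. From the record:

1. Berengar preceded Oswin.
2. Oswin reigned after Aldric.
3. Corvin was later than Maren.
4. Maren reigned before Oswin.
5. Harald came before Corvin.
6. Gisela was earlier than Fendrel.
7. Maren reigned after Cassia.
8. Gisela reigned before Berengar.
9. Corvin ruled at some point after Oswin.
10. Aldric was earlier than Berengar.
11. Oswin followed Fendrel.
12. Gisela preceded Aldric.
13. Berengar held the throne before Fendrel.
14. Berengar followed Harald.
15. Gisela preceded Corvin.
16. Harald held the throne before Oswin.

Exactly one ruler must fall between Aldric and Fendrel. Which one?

Berengar

Tracing the constraints gives Aldric → Berengar → Fendrel, so Berengar sits after Aldric and before Fendrel.
No other ruler is forced both after Aldric and before Fendrel.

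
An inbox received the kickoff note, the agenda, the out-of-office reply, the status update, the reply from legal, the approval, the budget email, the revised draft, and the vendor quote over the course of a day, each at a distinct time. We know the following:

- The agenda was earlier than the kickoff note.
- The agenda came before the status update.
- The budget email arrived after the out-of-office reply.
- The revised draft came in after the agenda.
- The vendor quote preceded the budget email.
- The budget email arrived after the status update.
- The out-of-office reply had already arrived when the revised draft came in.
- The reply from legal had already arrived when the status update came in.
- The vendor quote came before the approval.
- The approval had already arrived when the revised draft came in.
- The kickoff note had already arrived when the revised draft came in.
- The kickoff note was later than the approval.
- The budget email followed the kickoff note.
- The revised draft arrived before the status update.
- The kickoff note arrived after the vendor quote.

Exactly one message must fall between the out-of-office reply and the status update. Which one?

Tracing the constraints gives the out-of-office reply → the revised draft → the status update, so the revised draft sits after the out-of-office reply and before the status update.
No other message is forced both after the out-of-office reply and before the status update.

the revised draft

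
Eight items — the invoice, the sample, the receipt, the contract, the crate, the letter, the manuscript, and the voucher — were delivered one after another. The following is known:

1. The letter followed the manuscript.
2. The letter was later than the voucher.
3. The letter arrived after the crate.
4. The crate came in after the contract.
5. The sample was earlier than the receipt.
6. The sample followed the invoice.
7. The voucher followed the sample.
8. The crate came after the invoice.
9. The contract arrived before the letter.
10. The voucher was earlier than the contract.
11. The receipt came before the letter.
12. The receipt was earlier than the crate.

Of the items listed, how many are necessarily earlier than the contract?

Directly stated before the contract: the voucher.
The invoice reaches the contract via the invoice → the sample → the voucher → the contract.
The sample reaches the contract via the sample → the voucher → the contract.
No chain forces the receipt (or any of the others) ahead of the contract.
That's the invoice, the sample, and the voucher — 3 in all.

3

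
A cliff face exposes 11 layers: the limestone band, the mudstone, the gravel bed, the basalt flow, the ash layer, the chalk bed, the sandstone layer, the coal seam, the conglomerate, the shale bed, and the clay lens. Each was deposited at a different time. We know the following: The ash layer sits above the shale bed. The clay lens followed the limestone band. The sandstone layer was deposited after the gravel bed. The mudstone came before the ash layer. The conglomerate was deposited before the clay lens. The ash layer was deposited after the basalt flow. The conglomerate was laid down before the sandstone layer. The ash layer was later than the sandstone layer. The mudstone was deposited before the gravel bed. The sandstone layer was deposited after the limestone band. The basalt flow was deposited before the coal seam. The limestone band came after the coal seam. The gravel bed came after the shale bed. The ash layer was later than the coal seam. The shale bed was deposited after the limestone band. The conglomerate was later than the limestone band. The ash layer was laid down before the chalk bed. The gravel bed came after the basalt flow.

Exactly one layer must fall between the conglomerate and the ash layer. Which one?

Tracing the constraints gives the conglomerate → the sandstone layer → the ash layer, so the sandstone layer sits after the conglomerate and before the ash layer.
No other layer is forced both after the conglomerate and before the ash layer.

the sandstone layer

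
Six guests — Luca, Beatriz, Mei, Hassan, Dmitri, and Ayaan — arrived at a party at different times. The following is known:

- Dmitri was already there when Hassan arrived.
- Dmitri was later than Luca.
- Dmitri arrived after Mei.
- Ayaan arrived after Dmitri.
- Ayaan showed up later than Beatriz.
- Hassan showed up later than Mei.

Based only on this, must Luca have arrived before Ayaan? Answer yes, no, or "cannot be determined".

Chain the constraints: Luca → Dmitri → Ayaan. Each link is directly stated, so Luca comes before Ayaan.

yes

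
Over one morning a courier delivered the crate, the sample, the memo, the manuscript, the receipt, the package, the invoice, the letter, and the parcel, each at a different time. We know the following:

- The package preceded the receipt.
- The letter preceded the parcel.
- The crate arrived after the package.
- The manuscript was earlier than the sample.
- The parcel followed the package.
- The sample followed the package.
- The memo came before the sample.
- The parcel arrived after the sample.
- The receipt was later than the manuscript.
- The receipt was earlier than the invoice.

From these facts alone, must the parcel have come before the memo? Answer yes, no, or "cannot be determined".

Tracing the constraints gives the memo → the sample → the parcel, so the memo must come before the parcel.
That means the parcel cannot be before the memo.

no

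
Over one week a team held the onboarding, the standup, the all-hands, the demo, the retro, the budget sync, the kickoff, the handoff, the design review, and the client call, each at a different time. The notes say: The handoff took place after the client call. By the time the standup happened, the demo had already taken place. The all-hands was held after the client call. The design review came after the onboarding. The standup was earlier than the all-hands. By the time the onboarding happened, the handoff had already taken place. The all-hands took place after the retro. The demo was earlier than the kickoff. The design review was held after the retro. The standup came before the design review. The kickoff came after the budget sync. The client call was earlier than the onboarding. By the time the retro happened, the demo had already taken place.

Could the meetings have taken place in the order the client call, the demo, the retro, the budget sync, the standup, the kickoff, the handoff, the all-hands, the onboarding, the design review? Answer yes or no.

yes

Check each stated constraint against the proposed order — e.g. the retro is ahead of the design review; the client call is ahead of the onboarding. Every pair is in the required order; nothing is violated.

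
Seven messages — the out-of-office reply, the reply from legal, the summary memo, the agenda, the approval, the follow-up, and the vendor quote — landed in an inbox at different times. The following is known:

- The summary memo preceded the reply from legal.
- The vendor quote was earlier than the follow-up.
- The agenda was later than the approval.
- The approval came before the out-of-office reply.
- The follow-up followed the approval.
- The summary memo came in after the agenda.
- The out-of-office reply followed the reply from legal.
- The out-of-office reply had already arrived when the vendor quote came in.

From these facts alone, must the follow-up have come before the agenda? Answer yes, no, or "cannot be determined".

Tracing the constraints gives the agenda → the summary memo → the reply from legal → the out-of-office reply → the vendor quote → the follow-up, so the agenda must come before the follow-up.
That means the follow-up cannot be before the agenda.

no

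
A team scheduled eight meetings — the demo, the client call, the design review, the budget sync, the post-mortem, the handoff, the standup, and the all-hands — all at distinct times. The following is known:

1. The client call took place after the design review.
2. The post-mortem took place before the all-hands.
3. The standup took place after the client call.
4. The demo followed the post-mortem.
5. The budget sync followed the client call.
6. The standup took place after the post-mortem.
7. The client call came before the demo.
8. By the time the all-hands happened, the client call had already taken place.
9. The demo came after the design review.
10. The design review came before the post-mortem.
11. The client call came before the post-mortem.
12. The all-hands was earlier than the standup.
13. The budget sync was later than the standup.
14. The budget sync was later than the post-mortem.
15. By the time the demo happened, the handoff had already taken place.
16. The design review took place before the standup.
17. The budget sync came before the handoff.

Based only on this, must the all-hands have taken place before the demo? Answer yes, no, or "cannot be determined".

Chain the constraints: the all-hands → the standup → the budget sync → the handoff → the demo. Each link is directly stated, so the all-hands comes before the demo.

yes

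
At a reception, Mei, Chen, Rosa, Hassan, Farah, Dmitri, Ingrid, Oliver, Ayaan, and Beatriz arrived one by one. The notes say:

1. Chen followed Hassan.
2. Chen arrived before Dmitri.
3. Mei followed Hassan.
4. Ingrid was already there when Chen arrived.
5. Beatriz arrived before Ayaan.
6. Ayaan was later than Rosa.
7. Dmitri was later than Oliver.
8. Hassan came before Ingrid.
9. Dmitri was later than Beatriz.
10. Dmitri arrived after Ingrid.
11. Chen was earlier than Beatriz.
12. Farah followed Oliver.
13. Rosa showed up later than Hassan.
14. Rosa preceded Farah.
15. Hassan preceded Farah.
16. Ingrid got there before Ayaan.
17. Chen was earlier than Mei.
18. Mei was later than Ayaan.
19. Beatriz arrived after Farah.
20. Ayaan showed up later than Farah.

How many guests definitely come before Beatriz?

Directly stated before Beatriz: Chen and Farah.
Hassan reaches Beatriz via Hassan → Chen → Beatriz.
Ingrid reaches Beatriz via Ingrid → Chen → Beatriz.
Oliver reaches Beatriz via Oliver → Farah → Beatriz.
Likewise Rosa reaches Beatriz by chaining the stated constraints.
No chain forces Mei (or any of the others) ahead of Beatriz.
That's Chen, Farah, Hassan, Ingrid, Oliver, and Rosa — 6 in all.

6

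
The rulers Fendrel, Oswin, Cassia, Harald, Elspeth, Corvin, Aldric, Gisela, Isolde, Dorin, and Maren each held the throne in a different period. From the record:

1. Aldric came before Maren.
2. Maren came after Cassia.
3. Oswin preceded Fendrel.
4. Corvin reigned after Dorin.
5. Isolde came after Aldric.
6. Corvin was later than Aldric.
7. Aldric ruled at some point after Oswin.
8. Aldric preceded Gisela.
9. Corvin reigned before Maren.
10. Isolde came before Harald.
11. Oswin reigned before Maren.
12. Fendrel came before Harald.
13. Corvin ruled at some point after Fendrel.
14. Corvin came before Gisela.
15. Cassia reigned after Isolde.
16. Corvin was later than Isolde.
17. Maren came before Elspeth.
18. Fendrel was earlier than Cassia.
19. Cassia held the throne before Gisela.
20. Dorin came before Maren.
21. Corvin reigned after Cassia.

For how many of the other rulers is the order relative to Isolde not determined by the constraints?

2

Forced before Isolde: Aldric and Oswin; forced after Isolde: Cassia, Corvin, Elspeth, Gisela, Harald, and Maren.
That leaves Dorin and Fendrel with no forced order relative to Isolde — 2.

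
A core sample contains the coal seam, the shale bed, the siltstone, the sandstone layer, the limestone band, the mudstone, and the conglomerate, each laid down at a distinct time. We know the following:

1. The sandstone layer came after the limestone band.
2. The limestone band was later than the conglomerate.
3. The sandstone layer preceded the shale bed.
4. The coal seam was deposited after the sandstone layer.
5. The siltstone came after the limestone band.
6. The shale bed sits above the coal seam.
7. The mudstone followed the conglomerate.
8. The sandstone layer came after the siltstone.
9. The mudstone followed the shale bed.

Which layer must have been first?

The conglomerate has a chain of constraints placing it before every other layer, so the conglomerate must be first.

the conglomerate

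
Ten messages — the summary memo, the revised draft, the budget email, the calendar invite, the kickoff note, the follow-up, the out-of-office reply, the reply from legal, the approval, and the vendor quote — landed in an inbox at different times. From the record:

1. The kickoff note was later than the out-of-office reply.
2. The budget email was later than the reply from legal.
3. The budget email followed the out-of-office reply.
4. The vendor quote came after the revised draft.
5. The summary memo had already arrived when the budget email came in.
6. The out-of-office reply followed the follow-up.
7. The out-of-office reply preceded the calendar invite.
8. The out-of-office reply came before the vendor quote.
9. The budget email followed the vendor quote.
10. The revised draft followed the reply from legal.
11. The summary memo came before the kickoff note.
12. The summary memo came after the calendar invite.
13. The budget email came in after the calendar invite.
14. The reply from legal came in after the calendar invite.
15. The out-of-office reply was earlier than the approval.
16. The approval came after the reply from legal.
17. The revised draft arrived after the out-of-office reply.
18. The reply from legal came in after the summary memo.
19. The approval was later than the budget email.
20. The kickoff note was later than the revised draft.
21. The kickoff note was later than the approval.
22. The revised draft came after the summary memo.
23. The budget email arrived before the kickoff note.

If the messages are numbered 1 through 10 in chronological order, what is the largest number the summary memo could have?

4

The summary memo must come before the approval, the budget email, the kickoff note, the reply from legal, the revised draft, and the vendor quote — 6 messages forced after it.
Everything else can be placed before the summary memo in some valid order, so the summary memo can sit as late as position 10 − 6 = 4.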